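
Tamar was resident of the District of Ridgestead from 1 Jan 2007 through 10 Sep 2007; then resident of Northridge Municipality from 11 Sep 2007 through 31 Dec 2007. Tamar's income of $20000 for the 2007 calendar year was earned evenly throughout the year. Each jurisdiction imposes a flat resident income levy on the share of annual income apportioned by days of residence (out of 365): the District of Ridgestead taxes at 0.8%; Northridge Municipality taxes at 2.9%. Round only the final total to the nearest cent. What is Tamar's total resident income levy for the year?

The District of Ridgestead, 1 Jan – 10 Sep 2007: 253 days → $20000 × 0.8% × 253/365 = $110.9041
Northridge Municipality, 11 Sep – 31 Dec 2007: 112 days → $20000 × 2.9% × 112/365 = $177.9726
Total = $288.8767

$288.88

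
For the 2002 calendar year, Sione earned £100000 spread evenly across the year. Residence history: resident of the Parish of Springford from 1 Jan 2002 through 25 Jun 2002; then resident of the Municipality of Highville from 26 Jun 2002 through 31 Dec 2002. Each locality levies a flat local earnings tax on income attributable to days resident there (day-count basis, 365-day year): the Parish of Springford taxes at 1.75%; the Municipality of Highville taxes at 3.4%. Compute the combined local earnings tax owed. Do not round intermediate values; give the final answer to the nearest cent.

£2604.38

The Parish of Springford, 1 Jan – 25 Jun 2002: 176 days → £100000 × 1.75% × 176/365 = £843.8356
The Municipality of Highville, 26 Jun – 31 Dec 2002: 189 days → £100000 × 3.4% × 189/365 = £1760.5479
Total = £2604.3836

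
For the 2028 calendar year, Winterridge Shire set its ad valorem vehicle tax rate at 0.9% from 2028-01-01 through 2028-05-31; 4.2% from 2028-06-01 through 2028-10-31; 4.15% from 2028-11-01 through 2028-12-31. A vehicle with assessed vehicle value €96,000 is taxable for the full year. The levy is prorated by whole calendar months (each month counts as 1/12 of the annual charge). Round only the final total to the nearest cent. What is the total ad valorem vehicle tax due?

2028-01-01 to 2028-05-31: 5 months at 0.9% → €96,000 × 0.9% × 5/12 = €360.0000
2028-06-01 to 2028-10-31: 5 months at 4.2% → €96,000 × 4.2% × 5/12 = €1,680.0000
2028-11-01 to 2028-12-31: 2 months at 4.15% → €96,000 × 4.15% × 2/12 = €664.0000
Total = €2,704.0000

€2,704.00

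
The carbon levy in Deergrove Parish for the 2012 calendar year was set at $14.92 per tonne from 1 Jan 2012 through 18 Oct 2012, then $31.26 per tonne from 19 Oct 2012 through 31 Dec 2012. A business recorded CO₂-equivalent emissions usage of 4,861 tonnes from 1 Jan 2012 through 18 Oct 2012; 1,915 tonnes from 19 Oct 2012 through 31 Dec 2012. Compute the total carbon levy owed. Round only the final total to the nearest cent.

$132,389.02

1 Jan – 18 Oct 2012: 4,861 tonnes at $14.92/tonne → $72,526.12
19 Oct – 31 Dec 2012: 1,915 tonnes at $31.26/tonne → $59,862.90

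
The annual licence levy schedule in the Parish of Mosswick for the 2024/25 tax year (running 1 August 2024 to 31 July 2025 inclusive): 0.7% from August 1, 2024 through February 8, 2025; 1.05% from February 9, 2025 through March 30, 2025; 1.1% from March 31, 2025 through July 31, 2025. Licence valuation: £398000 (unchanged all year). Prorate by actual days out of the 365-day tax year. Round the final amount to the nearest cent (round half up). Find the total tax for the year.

£3513.30

August 1, 2024 – February 8, 2025: 192 days at 0.7% → £398000 × 0.7% × 192/365 = £1465.5123
February 9 – March 30, 2025: 50 days at 1.05% → £398000 × 1.05% × 50/365 = £572.4658
March 31 – July 31, 2025: 123 days at 1.1% → £398000 × 1.1% × 123/365 = £1475.3260
Total = £3513.3041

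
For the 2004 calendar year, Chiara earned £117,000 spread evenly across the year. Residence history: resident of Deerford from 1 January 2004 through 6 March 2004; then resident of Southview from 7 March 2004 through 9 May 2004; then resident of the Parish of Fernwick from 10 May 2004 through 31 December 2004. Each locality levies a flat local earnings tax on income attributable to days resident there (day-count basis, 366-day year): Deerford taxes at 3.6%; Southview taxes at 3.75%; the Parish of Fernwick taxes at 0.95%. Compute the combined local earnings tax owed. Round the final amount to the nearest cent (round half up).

Deerford, 1 January – 6 March 2004: 66 days → £117,000 × 3.6% × 66/366 = £759.5410
Southview, 7 March – 9 May 2004: 64 days → £117,000 × 3.75% × 64/366 = £767.2131
The Parish of Fernwick, 10 May – 31 December 2004: 236 days → £117,000 × 0.95% × 236/366 = £716.7049
Total = £2,243.4590

£2,243.46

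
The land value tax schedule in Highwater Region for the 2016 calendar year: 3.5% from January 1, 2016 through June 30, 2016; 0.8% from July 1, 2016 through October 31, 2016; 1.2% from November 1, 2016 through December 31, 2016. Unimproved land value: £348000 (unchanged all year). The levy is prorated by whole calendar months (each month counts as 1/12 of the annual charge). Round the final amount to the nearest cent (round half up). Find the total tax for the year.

January 1 – June 30, 2016: 6 months at 3.5% → £348000 × 3.5% × 6/12 = £6090.0000
July 1 – October 31, 2016: 4 months at 0.8% → £348000 × 0.8% × 4/12 = £928.0000
November 1 – December 31, 2016: 2 months at 1.2% → £348000 × 1.2% × 2/12 = £696.0000
Total = £7714.0000

£7714.00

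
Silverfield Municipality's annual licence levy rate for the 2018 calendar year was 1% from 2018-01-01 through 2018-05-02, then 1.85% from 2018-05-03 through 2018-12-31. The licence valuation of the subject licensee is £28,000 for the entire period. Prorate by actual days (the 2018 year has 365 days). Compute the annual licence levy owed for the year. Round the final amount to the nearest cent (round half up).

2018-01-01 to 2018-05-02: 122 days at 1% → £28,000 × 1% × 122/365 = £93.5890
2018-05-03 to 2018-12-31: 243 days at 1.85% → £28,000 × 1.85% × 243/365 = £344.8603
Total = £438.4493

£438.45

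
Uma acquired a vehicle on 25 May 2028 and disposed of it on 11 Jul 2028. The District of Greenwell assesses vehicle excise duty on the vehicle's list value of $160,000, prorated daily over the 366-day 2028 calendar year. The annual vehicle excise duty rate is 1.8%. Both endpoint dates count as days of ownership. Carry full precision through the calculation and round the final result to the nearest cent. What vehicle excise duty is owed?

$377.70

Days held (25 May – 11 Jul 2028): 48 out of 366
Tax = $160,000 × 1.8% × 48/366 = $377.7049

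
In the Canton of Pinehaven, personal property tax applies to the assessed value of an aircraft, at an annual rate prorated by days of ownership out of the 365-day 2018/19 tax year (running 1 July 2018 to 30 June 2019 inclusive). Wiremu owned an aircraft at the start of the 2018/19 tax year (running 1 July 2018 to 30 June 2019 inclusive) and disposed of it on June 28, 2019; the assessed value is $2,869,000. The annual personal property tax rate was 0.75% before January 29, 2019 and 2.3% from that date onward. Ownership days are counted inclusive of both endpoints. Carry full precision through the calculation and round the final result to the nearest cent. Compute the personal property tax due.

$39,796.57

July 1, 2018 – January 28, 2019: 212 days at 0.75% → $2,869,000 × 0.75% × 212/365 = $12,497.8356
January 29 – June 28, 2019: 151 days at 2.3% → $2,869,000 × 2.3% × 151/365 = $27,298.7315
Total = $39,796.5671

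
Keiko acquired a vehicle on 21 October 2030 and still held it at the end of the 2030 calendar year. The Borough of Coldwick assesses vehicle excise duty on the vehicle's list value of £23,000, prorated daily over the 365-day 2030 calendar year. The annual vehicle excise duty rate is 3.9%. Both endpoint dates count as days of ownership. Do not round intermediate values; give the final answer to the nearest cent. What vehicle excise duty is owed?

Days held (21 October – 31 December 2030): 72 out of 365
Tax = £23,000 × 3.9% × 72/365 = £176.9425

£176.94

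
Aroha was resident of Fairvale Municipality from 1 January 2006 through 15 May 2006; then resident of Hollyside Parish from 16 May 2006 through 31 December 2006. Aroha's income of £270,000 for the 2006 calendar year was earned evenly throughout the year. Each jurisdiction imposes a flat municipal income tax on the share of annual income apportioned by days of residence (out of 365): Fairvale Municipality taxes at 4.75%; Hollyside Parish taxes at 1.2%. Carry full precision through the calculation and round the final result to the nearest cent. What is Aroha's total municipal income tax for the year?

£6,785.14

Fairvale Municipality, 1 January – 15 May 2006: 135 days → £270,000 × 4.75% × 135/365 = £4,743.4932
Hollyside Parish, 16 May – 31 December 2006: 230 days → £270,000 × 1.2% × 230/365 = £2,041.6438
Total = £6,785.1370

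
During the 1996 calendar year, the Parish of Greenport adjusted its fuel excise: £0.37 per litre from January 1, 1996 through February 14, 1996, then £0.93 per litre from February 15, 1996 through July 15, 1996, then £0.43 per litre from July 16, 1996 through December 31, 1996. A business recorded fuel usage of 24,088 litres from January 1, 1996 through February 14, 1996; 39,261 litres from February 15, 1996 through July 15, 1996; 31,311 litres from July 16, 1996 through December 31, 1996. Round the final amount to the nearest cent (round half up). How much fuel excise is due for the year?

January 1 – February 14, 1996: 24,088 litres at £0.37/litre → £8912.56
February 15 – July 15, 1996: 39,261 litres at £0.93/litre → £36512.73
July 16 – December 31, 1996: 31,311 litres at £0.43/litre → £13463.73

£58889.02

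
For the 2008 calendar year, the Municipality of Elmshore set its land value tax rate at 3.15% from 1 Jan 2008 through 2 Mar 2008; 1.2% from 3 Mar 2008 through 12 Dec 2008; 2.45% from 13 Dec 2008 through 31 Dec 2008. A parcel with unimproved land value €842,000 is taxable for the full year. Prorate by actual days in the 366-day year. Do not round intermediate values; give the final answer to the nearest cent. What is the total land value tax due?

€13,431.74

1 Jan – 2 Mar 2008: 62 days at 3.15% → €842,000 × 3.15% × 62/366 = €4,492.9672
3 Mar – 12 Dec 2008: 285 days at 1.2% → €842,000 × 1.2% × 285/366 = €7,867.8689
13 Dec – 31 Dec 2008: 19 days at 2.45% → €842,000 × 2.45% × 19/366 = €1,070.9044
Total = €13,431.7404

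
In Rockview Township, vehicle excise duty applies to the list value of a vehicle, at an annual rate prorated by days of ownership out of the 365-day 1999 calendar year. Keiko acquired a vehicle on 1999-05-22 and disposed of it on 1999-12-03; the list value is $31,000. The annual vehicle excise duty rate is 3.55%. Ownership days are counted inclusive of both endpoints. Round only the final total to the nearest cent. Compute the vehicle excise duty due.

Days held (1999-05-22 to 1999-12-03): 196 out of 365
Tax = $31,000 × 3.55% × 196/365 = $590.9534

$590.95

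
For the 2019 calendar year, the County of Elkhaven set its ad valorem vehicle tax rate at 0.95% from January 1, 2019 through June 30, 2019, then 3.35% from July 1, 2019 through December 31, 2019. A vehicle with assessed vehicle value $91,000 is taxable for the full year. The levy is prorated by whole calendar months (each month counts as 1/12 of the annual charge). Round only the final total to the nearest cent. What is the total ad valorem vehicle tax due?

$1,956.50

January 1 – June 30, 2019: 6 months at 0.95% → $91,000 × 0.95% × 6/12 = $432.2500
July 1 – December 31, 2019: 6 months at 3.35% → $91,000 × 3.35% × 6/12 = $1,524.2500
Total = $1,956.5000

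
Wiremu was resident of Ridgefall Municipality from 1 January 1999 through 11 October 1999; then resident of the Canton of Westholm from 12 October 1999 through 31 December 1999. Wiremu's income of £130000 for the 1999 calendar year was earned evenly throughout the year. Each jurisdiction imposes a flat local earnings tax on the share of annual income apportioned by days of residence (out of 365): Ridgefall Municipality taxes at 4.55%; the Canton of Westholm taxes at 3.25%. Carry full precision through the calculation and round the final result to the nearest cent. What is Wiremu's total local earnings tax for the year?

£5539.96

Ridgefall Municipality, 1 January – 11 October 1999: 284 days → £130000 × 4.55% × 284/365 = £4602.3562
The Canton of Westholm, 12 October – 31 December 1999: 81 days → £130000 × 3.25% × 81/365 = £937.6027
Total = £5539.9589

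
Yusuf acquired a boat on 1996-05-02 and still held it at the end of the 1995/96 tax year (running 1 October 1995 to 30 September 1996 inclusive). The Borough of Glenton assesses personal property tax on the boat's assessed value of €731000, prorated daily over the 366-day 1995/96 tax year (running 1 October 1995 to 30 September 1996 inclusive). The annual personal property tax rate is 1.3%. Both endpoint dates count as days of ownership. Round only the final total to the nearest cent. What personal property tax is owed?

Days held (1996-05-02 to 1996-09-30): 152 out of 366
Tax = €731000 × 1.3% × 152/366 = €3946.6011

€3946.60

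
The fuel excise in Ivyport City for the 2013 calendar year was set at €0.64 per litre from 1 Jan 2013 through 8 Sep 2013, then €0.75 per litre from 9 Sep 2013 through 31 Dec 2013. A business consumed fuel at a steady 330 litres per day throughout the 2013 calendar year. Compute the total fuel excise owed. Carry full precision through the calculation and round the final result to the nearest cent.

€81,226.20

1 Jan – 8 Sep 2013: 251 days × 330 litres/day = 82,830 litres at €0.64/litre → €53,011.20
9 Sep – 31 Dec 2013: 114 days × 330 litres/day = 37,620 litres at €0.75/litre → €28,215.00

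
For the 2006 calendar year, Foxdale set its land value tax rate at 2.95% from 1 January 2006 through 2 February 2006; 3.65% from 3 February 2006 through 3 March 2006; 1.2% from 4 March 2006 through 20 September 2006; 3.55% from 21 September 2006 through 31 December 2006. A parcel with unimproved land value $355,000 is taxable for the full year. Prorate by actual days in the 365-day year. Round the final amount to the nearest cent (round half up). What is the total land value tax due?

$7,844.04

1 January – 2 February 2006: 33 days at 2.95% → $355,000 × 2.95% × 33/365 = $946.8288
3 February – 3 March 2006: 29 days at 3.65% → $355,000 × 3.65% × 29/365 = $1,029.5000
4 March – 20 September 2006: 201 days at 1.2% → $355,000 × 1.2% × 201/365 = $2,345.9178
21 September – 31 December 2006: 102 days at 3.55% → $355,000 × 3.55% × 102/365 = $3,521.7945
Total = $7,844.0411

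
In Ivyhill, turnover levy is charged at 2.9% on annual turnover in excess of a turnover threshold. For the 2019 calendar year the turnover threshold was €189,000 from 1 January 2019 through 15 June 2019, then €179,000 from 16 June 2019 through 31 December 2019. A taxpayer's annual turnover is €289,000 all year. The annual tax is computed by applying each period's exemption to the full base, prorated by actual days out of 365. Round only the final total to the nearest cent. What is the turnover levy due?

€3,058.11

1 January – 15 June 2019: 166 days, exemption €189,000 → (€289,000 − €189,000) × 2.9% × 166/365 = €1,318.9041
16 June – 31 December 2019: 199 days, exemption €179,000 → (€289,000 − €179,000) × 2.9% × 199/365 = €1,739.2055
Total = €3,058.1096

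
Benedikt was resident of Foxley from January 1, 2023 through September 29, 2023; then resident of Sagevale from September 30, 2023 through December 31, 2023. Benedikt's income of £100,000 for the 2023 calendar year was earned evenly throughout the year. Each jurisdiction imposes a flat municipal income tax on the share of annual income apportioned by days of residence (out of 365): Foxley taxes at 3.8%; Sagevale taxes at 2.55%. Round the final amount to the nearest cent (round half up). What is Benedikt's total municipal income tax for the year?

Foxley, January 1 – September 29, 2023: 272 days → £100,000 × 3.8% × 272/365 = £2,831.7808
Sagevale, September 30 – December 31, 2023: 93 days → £100,000 × 2.55% × 93/365 = £649.7260
Total = £3,481.5068

£3,481.51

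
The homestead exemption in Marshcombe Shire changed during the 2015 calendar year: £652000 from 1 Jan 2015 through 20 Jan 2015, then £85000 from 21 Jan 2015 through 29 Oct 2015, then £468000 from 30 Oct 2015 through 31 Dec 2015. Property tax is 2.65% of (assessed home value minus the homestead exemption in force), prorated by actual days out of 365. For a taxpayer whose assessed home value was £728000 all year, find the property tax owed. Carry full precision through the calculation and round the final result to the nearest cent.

1 Jan – 20 Jan 2015: 20 days, exemption £652000 → (£728000 − £652000) × 2.65% × 20/365 = £110.3562
21 Jan – 29 Oct 2015: 282 days, exemption £85000 → (£728000 − £85000) × 2.65% × 282/365 = £13164.7644
30 Oct – 31 Dec 2015: 63 days, exemption £468000 → (£728000 − £468000) × 2.65% × 63/365 = £1189.2329
Total = £14464.3534

£14464.35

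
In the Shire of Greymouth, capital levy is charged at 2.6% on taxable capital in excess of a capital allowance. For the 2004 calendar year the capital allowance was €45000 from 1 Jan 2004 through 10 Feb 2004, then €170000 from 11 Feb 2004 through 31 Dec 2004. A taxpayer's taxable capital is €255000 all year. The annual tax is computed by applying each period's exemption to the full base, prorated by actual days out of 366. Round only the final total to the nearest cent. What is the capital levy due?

€2574.07

1 Jan – 10 Feb 2004: 41 days, exemption €45000 → (€255000 − €45000) × 2.6% × 41/366 = €611.6393
11 Feb – 31 Dec 2004: 325 days, exemption €170000 → (€255000 − €170000) × 2.6% × 325/366 = €1962.4317
Total = €2574.0710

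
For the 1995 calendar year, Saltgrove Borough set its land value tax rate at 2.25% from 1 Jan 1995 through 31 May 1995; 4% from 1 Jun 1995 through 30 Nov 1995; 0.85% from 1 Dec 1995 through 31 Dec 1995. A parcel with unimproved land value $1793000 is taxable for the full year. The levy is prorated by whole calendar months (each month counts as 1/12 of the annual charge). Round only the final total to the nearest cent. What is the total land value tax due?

1 Jan – 31 May 1995: 5 months at 2.25% → $1793000 × 2.25% × 5/12 = $16809.3750
1 Jun – 30 Nov 1995: 6 months at 4% → $1793000 × 4% × 6/12 = $35860.0000
1 Dec – 31 Dec 1995: 1 month at 0.85% → $1793000 × 0.85% × 1/12 = $1270.0417
Total = $53939.4167

$53939.42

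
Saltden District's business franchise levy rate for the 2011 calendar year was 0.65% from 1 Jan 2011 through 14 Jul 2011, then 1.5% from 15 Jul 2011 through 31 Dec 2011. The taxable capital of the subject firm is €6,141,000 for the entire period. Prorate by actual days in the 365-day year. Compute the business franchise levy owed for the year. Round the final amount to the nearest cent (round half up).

1 Jan – 14 Jul 2011: 195 days at 0.65% → €6,141,000 × 0.65% × 195/365 = €21,325.2534
15 Jul – 31 Dec 2011: 170 days at 1.5% → €6,141,000 × 1.5% × 170/365 = €42,902.8767
Total = €64,228.1301

€64,228.13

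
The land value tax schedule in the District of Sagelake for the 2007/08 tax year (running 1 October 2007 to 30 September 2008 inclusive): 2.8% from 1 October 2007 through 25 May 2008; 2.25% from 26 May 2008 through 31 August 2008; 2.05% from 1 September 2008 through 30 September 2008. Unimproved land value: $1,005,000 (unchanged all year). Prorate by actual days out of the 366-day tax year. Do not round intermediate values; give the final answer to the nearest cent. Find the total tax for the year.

1 October 2007 – 25 May 2008: 238 days at 2.8% → $1,005,000 × 2.8% × 238/366 = $18,298.6885
26 May – 31 August 2008: 98 days at 2.25% → $1,005,000 × 2.25% × 98/366 = $6,054.7131
1 September – 30 September 2008: 30 days at 2.05% → $1,005,000 × 2.05% × 30/366 = $1,688.7295
Total = $26,042.1311

$26,042.13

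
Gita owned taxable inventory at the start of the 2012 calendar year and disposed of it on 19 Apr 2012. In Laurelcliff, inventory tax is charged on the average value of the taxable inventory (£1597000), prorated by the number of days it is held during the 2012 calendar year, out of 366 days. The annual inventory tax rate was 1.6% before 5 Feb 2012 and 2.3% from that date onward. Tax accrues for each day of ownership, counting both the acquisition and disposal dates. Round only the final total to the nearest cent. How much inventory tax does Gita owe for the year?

£9970.34

1 Jan – 4 Feb 2012: 35 days at 1.6% → £1597000 × 1.6% × 35/366 = £2443.4973
5 Feb – 19 Apr 2012: 75 days at 2.3% → £1597000 × 2.3% × 75/366 = £7526.8443
Total = £9970.3415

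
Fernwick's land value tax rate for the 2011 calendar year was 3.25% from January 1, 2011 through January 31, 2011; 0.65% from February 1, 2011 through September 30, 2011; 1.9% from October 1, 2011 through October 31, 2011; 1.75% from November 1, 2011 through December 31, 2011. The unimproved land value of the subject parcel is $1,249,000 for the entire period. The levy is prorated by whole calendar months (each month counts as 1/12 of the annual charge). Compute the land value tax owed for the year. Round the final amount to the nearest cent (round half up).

January 1 – January 31, 2011: 1 month at 3.25% → $1,249,000 × 3.25% × 1/12 = $3,382.7083
February 1 – September 30, 2011: 8 months at 0.65% → $1,249,000 × 0.65% × 8/12 = $5,412.3333
October 1 – October 31, 2011: 1 month at 1.9% → $1,249,000 × 1.9% × 1/12 = $1,977.5833
November 1 – December 31, 2011: 2 months at 1.75% → $1,249,000 × 1.75% × 2/12 = $3,642.9167
Total = $14,415.5417

$14,415.54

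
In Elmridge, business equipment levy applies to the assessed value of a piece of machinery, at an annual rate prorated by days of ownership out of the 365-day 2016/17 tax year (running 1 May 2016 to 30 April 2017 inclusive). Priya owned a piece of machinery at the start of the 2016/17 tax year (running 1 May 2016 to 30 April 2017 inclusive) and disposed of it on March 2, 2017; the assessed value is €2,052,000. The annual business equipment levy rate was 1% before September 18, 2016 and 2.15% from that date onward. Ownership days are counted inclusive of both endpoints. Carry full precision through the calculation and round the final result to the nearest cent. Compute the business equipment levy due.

May 1 – September 17, 2016: 140 days at 1% → €2,052,000 × 1% × 140/365 = €7,870.6849
September 18, 2016 – March 2, 2017: 166 days at 2.15% → €2,052,000 × 2.15% × 166/365 = €20,064.6247
Total = €27,935.3096

€27,935.31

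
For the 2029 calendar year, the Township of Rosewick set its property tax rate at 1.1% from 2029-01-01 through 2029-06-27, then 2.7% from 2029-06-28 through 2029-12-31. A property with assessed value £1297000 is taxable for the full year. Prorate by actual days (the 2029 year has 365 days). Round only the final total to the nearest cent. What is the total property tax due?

2029-01-01 to 2029-06-27: 178 days at 1.1% → £1297000 × 1.1% × 178/365 = £6957.6055
2029-06-28 to 2029-12-31: 187 days at 2.7% → £1297000 × 2.7% × 187/365 = £17941.2411
Total = £24898.8466

£24898.85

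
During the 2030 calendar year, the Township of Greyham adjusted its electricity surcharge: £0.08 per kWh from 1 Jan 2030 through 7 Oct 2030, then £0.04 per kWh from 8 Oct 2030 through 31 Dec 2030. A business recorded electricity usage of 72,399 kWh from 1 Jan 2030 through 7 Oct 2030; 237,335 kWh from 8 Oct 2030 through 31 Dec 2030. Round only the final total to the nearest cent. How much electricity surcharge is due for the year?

£15285.32

1 Jan – 7 Oct 2030: 72,399 kWh at £0.08/kWh → £5791.92
8 Oct – 31 Dec 2030: 237,335 kWh at £0.04/kWh → £9493.40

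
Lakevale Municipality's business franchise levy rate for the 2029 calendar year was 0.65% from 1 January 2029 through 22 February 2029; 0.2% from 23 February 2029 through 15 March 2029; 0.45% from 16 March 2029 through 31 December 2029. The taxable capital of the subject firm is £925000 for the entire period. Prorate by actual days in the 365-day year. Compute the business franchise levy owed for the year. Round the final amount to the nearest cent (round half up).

£4298.08

1 January – 22 February 2029: 53 days at 0.65% → £925000 × 0.65% × 53/365 = £873.0479
23 February – 15 March 2029: 21 days at 0.2% → £925000 × 0.2% × 21/365 = £106.4384
16 March – 31 December 2029: 291 days at 0.45% → £925000 × 0.45% × 291/365 = £3318.5959
Total = £4298.0822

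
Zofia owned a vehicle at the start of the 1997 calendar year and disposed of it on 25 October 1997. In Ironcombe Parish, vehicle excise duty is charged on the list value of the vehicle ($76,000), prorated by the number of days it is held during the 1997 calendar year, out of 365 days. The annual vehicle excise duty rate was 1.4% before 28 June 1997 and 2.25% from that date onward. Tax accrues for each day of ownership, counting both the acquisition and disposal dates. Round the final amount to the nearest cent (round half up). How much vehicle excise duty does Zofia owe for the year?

$1,081.07

1 January – 27 June 1997: 178 days at 1.4% → $76,000 × 1.4% × 178/365 = $518.8822
28 June – 25 October 1997: 120 days at 2.25% → $76,000 × 2.25% × 120/365 = $562.1918
Total = $1,081.0740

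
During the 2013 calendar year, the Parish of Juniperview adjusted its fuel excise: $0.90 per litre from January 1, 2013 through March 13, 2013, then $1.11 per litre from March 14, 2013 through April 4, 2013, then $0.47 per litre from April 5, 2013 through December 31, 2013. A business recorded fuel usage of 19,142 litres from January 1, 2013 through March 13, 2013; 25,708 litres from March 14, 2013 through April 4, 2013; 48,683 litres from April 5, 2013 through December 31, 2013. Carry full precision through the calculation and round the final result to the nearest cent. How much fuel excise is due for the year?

$68644.69

January 1 – March 13, 2013: 19,142 litres at $0.90/litre → $17227.80
March 14 – April 4, 2013: 25,708 litres at $1.11/litre → $28535.88
April 5 – December 31, 2013: 48,683 litres at $0.47/litre → $22881.01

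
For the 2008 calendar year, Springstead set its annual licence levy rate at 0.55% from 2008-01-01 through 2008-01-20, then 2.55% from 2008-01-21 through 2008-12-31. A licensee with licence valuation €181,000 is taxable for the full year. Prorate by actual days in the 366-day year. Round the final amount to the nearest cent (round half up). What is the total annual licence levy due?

€4,417.69

2008-01-01 to 2008-01-20: 20 days at 0.55% → €181,000 × 0.55% × 20/366 = €54.3989
2008-01-21 to 2008-12-31: 346 days at 2.55% → €181,000 × 2.55% × 346/366 = €4,363.2869
Total = €4,417.6858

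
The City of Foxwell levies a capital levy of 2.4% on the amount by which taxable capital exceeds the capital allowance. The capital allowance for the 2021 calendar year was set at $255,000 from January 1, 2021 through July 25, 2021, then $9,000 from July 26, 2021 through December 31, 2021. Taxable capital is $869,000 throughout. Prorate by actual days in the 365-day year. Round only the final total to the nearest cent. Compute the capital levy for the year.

January 1 – July 25, 2021: 206 days, exemption $255,000 → ($869,000 − $255,000) × 2.4% × 206/365 = $8,316.7562
July 26 – December 31, 2021: 159 days, exemption $9,000 → ($869,000 − $9,000) × 2.4% × 159/365 = $8,991.1233
Total = $17,307.8795

$17,307.88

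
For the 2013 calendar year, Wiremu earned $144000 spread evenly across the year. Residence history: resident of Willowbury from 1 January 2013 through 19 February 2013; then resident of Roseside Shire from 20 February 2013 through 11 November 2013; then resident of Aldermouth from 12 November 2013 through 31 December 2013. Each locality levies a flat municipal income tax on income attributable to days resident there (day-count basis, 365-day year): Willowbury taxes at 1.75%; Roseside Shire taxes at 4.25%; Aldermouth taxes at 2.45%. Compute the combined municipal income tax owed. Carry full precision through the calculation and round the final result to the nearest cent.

$5271.78

Willowbury, 1 January – 19 February 2013: 50 days → $144000 × 1.75% × 50/365 = $345.2055
Roseside Shire, 20 February – 11 November 2013: 265 days → $144000 × 4.25% × 265/365 = $4443.2877
Aldermouth, 12 November – 31 December 2013: 50 days → $144000 × 2.45% × 50/365 = $483.2877
Total = $5271.7808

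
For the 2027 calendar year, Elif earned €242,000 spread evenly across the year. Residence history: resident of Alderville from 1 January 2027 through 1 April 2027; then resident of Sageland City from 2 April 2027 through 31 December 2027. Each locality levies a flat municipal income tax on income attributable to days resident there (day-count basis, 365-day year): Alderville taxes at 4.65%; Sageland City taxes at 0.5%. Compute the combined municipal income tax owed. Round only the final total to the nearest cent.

Alderville, 1 January – 1 April 2027: 91 days → €242,000 × 4.65% × 91/365 = €2,805.5425
Sageland City, 2 April – 31 December 2027: 274 days → €242,000 × 0.5% × 274/365 = €908.3288
Total = €3,713.8712

€3,713.87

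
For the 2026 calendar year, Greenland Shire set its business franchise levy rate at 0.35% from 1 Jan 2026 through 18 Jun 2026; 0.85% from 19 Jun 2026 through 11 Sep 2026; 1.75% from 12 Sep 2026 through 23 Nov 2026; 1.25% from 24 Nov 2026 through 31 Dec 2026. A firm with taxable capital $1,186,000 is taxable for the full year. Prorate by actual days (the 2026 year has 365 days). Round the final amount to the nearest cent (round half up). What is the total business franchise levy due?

1 Jan – 18 Jun 2026: 169 days at 0.35% → $1,186,000 × 0.35% × 169/365 = $1,921.9699
19 Jun – 11 Sep 2026: 85 days at 0.85% → $1,186,000 × 0.85% × 85/365 = $2,347.6301
12 Sep – 23 Nov 2026: 73 days at 1.75% → $1,186,000 × 1.75% × 73/365 = $4,151.0000
24 Nov – 31 Dec 2026: 38 days at 1.25% → $1,186,000 × 1.25% × 38/365 = $1,543.4247
Total = $9,964.0247

$9,964.02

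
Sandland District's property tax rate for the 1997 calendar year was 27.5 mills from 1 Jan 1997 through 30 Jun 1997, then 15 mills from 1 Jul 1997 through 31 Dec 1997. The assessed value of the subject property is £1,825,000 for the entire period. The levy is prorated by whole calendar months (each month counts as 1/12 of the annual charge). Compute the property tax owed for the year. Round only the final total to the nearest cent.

1 Jan – 30 Jun 1997: 6 months at 27.5 mills → £1,825,000 × 2.75% × 6/12 = £25,093.7500
1 Jul – 31 Dec 1997: 6 months at 15 mills → £1,825,000 × 1.5% × 6/12 = £13,687.5000
Total = £38,781.2500

£38,781.25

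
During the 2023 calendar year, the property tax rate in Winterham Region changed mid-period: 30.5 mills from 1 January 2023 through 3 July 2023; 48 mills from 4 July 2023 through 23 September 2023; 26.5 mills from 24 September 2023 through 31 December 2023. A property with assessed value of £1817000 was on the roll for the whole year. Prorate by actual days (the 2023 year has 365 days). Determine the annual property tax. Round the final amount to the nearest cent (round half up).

1 January – 3 July 2023: 184 days at 30.5 mills → £1817000 × 3.05% × 184/365 = £27936.9973
4 July – 23 September 2023: 82 days at 48 mills → £1817000 × 4.8% × 82/365 = £19593.7315
24 September – 31 December 2023: 99 days at 26.5 mills → £1817000 × 2.65% × 99/365 = £13059.9986
Total = £60590.7274

£60590.73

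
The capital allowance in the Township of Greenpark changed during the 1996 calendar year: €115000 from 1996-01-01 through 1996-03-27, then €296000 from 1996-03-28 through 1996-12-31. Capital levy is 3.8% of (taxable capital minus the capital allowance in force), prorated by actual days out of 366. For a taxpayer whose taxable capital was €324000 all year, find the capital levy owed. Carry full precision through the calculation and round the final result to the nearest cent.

1996-01-01 to 1996-03-27: 87 days, exemption €115000 → (€324000 − €115000) × 3.8% × 87/366 = €1887.8525
1996-03-28 to 1996-12-31: 279 days, exemption €296000 → (€324000 − €296000) × 3.8% × 279/366 = €811.0820
Total = €2698.9344

€2698.93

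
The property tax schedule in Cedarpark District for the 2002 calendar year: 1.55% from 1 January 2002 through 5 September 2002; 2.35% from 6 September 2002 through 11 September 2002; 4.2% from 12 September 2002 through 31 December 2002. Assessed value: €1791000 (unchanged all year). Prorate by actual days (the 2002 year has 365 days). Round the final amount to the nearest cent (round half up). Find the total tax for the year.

1 January – 5 September 2002: 248 days at 1.55% → €1791000 × 1.55% × 248/365 = €18861.9288
6 September – 11 September 2002: 6 days at 2.35% → €1791000 × 2.35% × 6/365 = €691.8658
12 September – 31 December 2002: 111 days at 4.2% → €1791000 × 4.2% × 111/365 = €22875.7315
Total = €42429.5260

€42429.53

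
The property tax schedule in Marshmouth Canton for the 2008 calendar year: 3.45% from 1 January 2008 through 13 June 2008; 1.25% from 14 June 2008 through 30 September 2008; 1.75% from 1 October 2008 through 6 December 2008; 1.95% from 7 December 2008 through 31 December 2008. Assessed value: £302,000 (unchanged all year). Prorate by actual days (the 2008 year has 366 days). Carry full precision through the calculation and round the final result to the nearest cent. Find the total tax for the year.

£7,191.07

1 January – 13 June 2008: 165 days at 3.45% → £302,000 × 3.45% × 165/366 = £4,697.0902
14 June – 30 September 2008: 109 days at 1.25% → £302,000 × 1.25% × 109/366 = £1,124.2486
1 October – 6 December 2008: 67 days at 1.75% → £302,000 × 1.75% × 67/366 = £967.4727
7 December – 31 December 2008: 25 days at 1.95% → £302,000 × 1.95% × 25/366 = £402.2541
Total = £7,191.0656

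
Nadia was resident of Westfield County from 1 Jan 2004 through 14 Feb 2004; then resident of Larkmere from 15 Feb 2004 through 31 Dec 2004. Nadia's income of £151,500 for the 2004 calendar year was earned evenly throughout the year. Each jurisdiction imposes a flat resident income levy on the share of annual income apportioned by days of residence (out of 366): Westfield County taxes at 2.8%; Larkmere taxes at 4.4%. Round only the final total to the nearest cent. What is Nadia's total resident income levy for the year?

£6,367.97

Westfield County, 1 Jan – 14 Feb 2004: 45 days → £151,500 × 2.8% × 45/366 = £521.5574
Larkmere, 15 Feb – 31 Dec 2004: 321 days → £151,500 × 4.4% × 321/366 = £5,846.4098
Total = £6,367.9672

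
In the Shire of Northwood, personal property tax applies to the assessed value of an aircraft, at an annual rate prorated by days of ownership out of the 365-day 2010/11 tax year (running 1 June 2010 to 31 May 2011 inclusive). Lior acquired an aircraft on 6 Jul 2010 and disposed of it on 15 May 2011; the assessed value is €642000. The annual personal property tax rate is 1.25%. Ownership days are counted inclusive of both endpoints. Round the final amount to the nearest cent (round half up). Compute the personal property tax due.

Days held (6 Jul 2010 – 15 May 2011): 314 out of 365
Tax = €642000 × 1.25% × 314/365 = €6903.6986

€6903.70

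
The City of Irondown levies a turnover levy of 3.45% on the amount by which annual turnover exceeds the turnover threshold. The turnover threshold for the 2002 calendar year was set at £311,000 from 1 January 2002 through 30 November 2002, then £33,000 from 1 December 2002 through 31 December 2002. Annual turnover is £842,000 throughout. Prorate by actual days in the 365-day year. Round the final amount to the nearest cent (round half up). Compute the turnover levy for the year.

£19,134.08

1 January – 30 November 2002: 334 days, exemption £311,000 → (£842,000 − £311,000) × 3.45% × 334/365 = £16,763.5973
1 December – 31 December 2002: 31 days, exemption £33,000 → (£842,000 − £33,000) × 3.45% × 31/365 = £2,370.4808
Total = £19,134.0781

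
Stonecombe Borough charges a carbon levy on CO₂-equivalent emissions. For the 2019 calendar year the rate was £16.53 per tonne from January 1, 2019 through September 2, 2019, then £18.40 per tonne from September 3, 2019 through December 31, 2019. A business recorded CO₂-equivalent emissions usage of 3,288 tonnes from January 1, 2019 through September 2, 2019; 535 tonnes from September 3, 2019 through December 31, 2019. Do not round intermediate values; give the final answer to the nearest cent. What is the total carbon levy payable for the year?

£64,194.64

January 1 – September 2, 2019: 3,288 tonnes at £16.53/tonne → £54,350.64
September 3 – December 31, 2019: 535 tonnes at £18.40/tonne → £9,844.00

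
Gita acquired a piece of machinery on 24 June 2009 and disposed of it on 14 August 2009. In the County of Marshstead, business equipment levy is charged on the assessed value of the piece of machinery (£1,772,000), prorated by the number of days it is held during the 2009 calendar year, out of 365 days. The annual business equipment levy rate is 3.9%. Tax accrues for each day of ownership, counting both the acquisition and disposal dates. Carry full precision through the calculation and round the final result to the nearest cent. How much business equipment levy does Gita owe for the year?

Days held (24 June – 14 August 2009): 52 out of 365
Tax = £1,772,000 × 3.9% × 52/365 = £9,845.5233

£9,845.52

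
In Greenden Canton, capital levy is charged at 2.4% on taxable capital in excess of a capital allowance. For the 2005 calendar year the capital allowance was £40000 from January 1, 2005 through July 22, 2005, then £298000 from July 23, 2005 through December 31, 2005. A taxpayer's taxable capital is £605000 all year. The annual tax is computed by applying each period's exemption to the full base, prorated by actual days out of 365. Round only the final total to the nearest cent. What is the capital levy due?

January 1 – July 22, 2005: 203 days, exemption £40000 → (£605000 − £40000) × 2.4% × 203/365 = £7541.5890
July 23 – December 31, 2005: 162 days, exemption £298000 → (£605000 − £298000) × 2.4% × 162/365 = £3270.1808
Total = £10811.7699

£10811.77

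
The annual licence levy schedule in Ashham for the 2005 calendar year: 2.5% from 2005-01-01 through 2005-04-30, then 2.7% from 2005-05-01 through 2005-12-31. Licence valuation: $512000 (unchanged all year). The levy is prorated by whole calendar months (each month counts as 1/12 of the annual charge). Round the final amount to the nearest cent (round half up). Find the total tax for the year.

2005-01-01 to 2005-04-30: 4 months at 2.5% → $512000 × 2.5% × 4/12 = $4266.6667
2005-05-01 to 2005-12-31: 8 months at 2.7% → $512000 × 2.7% × 8/12 = $9216.0000
Total = $13482.6667

$13482.67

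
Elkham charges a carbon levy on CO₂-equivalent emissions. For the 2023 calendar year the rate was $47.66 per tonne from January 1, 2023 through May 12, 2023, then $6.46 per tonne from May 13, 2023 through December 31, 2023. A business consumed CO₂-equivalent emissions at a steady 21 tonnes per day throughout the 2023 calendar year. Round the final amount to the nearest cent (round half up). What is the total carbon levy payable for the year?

$163,722.30

January 1 – May 12, 2023: 132 days × 21 tonnes/day = 2,772 tonnes at $47.66/tonne → $132,113.52
May 13 – December 31, 2023: 233 days × 21 tonnes/day = 4,893 tonnes at $6.46/tonne → $31,608.78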